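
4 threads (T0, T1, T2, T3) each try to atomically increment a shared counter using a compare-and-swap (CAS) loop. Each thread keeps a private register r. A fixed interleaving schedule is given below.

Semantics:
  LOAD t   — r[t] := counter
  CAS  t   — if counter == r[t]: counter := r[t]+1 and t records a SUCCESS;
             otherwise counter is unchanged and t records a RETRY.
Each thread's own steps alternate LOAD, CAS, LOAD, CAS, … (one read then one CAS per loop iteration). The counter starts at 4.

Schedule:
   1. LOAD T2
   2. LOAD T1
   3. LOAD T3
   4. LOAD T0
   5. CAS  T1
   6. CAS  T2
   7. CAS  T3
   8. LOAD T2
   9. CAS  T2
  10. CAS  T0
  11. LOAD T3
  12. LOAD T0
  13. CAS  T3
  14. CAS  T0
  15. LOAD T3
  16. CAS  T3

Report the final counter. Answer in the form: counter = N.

1. LOAD T2 → mem=4 r[T2]=4 [LOAD]
2. LOAD T1 → mem=4 r[T1]=4 [LOAD]
3. LOAD T3 → mem=4 r[T3]=4 [LOAD]
4. LOAD T0 → mem=4 r[T0]=4 [LOAD]
5. CAS T1 → mem=5 r[T1]=4 [OK]
6. CAS T2 → mem=5 r[T2]=4 [RETRY]
7. CAS T3 → mem=5 r[T3]=4 [RETRY]
8. LOAD T2 → mem=5 r[T2]=5 [LOAD]
9. CAS T2 → mem=6 r[T2]=5 [OK]
10. CAS T0 → mem=6 r[T0]=4 [RETRY]
11. LOAD T3 → mem=6 r[T3]=6 [LOAD]
12. LOAD T0 → mem=6 r[T0]=6 [LOAD]
13. CAS T3 → mem=7 r[T3]=6 [OK]
14. CAS T0 → mem=7 r[T0]=6 [RETRY]
15. LOAD T3 → mem=7 r[T3]=7 [LOAD]
16. CAS T3 → mem=8 r[T3]=7 [OK]

counter = 8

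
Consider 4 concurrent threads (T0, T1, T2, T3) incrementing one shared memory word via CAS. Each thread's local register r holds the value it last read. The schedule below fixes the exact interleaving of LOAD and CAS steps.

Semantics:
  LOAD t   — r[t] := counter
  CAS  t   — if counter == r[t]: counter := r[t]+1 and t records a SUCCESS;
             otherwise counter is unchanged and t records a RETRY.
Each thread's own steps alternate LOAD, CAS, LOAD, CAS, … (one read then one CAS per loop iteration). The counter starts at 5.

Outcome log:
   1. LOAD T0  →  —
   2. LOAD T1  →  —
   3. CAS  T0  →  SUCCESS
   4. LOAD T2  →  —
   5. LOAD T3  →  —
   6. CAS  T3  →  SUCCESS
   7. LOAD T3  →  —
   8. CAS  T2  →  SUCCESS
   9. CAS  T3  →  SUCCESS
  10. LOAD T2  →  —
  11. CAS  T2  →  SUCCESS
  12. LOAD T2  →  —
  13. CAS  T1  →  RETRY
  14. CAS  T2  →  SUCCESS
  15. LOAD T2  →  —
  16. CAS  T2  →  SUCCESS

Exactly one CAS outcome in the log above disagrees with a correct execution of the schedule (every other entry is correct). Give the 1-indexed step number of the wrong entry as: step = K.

Re-executing:
   1) LOAD T0:  M=5  r_T0=5
   2) LOAD T1:  M=5  r_T1=5
   3) CAS  T0:  M=6  r_T0=5 ✓
   4) LOAD T2:  M=6  r_T2=6
   5) LOAD T3:  M=6  r_T3=6
   6) CAS  T3:  M=7  r_T3=6 ✓
   7) LOAD T3:  M=7  r_T3=7
   8) CAS  T2:  M=7  r_T2=6 ✗
   9) CAS  T3:  M=8  r_T3=7 ✓
  10) LOAD T2:  M=8  r_T2=8
  11) CAS  T2:  M=9  r_T2=8 ✓
  12) LOAD T2:  M=9  r_T2=9
  13) CAS  T1:  M=9  r_T1=5 ✗
  14) CAS  T2:  M=10  r_T2=9 ✓
  15) LOAD T2:  M=10  r_T2=10
  16) CAS  T2:  M=11  r_T2=10 ✓
Mismatch at 8.

step = 8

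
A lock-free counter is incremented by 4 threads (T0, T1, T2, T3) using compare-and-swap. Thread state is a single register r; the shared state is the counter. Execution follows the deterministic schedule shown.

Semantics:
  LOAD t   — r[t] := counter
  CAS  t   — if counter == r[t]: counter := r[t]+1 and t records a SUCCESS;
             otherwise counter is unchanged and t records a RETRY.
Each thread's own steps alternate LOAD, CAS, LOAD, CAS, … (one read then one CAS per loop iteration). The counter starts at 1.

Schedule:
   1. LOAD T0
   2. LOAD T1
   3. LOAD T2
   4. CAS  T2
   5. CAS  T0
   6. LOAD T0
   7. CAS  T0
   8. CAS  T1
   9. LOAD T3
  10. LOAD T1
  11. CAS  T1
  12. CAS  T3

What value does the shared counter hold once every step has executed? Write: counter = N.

counter = 4

[1] T0.load  rd  (counter 1, T0.r 1)
[2] T1.load  rd  (counter 1, T1.r 1)
[3] T2.load  rd  (counter 1, T2.r 1)
[4] T2.cas  hit  (counter 2, T2.r 1)
[5] T0.cas  miss  (counter 2, T0.r 1)
[6] T0.load  rd  (counter 2, T0.r 2)
[7] T0.cas  hit  (counter 3, T0.r 2)
[8] T1.cas  miss  (counter 3, T1.r 1)
[9] T3.load  rd  (counter 3, T3.r 3)
[10] T1.load  rd  (counter 3, T1.r 3)
[11] T1.cas  hit  (counter 4, T1.r 3)
[12] T3.cas  miss  (counter 4, T3.r 3)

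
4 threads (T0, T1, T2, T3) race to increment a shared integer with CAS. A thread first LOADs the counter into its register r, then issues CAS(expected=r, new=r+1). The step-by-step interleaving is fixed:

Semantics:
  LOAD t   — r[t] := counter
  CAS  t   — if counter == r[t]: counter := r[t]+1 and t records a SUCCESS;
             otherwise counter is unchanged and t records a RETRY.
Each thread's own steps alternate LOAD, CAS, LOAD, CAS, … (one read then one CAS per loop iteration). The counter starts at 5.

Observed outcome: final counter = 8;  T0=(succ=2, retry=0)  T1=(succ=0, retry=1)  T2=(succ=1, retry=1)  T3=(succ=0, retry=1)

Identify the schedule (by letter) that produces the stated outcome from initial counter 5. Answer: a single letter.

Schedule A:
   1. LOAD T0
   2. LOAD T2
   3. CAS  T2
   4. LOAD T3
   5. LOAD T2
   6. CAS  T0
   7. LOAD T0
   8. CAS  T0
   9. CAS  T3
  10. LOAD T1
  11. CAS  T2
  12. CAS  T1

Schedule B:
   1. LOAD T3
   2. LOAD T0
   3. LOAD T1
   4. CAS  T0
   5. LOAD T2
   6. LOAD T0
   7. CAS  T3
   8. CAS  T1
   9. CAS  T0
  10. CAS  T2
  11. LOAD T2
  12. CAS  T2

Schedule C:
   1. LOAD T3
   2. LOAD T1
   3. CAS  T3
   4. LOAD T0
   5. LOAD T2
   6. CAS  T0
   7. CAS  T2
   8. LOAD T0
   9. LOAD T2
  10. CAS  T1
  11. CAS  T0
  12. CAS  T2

B

Run B:
[1] T3.load  rd  (counter 5, T3.r 5)
[2] T0.load  rd  (counter 5, T0.r 5)
[3] T1.load  rd  (counter 5, T1.r 5)
[4] T0.cas  hit  (counter 6, T0.r 5)
[5] T2.load  rd  (counter 6, T2.r 6)
[6] T0.load  rd  (counter 6, T0.r 6)
[7] T3.cas  miss  (counter 6, T3.r 5)
[8] T1.cas  miss  (counter 6, T1.r 5)
[9] T0.cas  hit  (counter 7, T0.r 6)
[10] T2.cas  miss  (counter 7, T2.r 6)
[11] T2.load  rd  (counter 7, T2.r 7)
[12] T2.cas  hit  (counter 8, T2.r 7)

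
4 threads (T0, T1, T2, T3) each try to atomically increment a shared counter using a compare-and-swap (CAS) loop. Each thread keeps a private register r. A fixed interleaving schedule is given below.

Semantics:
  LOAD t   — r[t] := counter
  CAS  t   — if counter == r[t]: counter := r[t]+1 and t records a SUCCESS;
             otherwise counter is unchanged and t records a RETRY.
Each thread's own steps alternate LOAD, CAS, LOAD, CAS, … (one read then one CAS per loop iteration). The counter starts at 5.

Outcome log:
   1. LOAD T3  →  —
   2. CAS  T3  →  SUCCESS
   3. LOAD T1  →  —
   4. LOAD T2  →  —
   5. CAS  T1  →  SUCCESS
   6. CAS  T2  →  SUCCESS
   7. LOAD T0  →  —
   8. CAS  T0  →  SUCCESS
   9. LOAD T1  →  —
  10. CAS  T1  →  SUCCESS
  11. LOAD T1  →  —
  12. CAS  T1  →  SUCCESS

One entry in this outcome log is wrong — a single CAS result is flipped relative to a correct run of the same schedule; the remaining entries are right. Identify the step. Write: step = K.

Reference trace:
   1) LOAD T3:  M=5  r_T3=5
   2) CAS  T3:  M=6  r_T3=5 ✓
   3) LOAD T1:  M=6  r_T1=6
   4) LOAD T2:  M=6  r_T2=6
   5) CAS  T1:  M=7  r_T1=6 ✓
   6) CAS  T2:  M=7  r_T2=6 ✗
   7) LOAD T0:  M=7  r_T0=7
   8) CAS  T0:  M=8  r_T0=7 ✓
   9) LOAD T1:  M=8  r_T1=8
  10) CAS  T1:  M=9  r_T1=8 ✓
  11) LOAD T1:  M=9  r_T1=9
  12) CAS  T1:  M=10  r_T1=9 ✓
Log disagrees first at step 6.

step = 6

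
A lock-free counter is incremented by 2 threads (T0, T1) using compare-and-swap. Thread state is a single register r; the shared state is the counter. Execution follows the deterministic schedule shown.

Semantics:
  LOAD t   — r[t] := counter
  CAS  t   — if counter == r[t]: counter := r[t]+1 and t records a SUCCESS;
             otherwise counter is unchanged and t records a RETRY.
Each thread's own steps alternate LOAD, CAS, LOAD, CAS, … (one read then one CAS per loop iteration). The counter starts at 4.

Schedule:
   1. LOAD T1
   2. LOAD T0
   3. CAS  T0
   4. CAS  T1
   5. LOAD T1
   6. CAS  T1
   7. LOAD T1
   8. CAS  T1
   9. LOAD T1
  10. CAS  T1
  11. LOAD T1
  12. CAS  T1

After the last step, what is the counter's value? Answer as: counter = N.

counter = 9

[1] T1.load  rd  (counter 4, T1.r 4)
[2] T0.load  rd  (counter 4, T0.r 4)
[3] T0.cas  hit  (counter 5, T0.r 4)
[4] T1.cas  miss  (counter 5, T1.r 4)
[5] T1.load  rd  (counter 5, T1.r 5)
[6] T1.cas  hit  (counter 6, T1.r 5)
[7] T1.load  rd  (counter 6, T1.r 6)
[8] T1.cas  hit  (counter 7, T1.r 6)
[9] T1.load  rd  (counter 7, T1.r 7)
[10] T1.cas  hit  (counter 8, T1.r 7)
[11] T1.load  rd  (counter 8, T1.r 8)
[12] T1.cas  hit  (counter 9, T1.r 8)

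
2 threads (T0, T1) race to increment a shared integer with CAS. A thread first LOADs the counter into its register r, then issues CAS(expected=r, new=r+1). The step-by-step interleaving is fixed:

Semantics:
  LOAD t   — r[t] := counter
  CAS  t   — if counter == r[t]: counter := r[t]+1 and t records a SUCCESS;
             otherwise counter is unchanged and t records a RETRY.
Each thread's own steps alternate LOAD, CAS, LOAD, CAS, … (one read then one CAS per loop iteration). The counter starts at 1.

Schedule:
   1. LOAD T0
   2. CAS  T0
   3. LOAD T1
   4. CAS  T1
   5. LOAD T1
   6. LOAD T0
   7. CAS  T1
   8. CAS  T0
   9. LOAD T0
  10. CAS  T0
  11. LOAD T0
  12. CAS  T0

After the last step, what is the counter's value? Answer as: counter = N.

counter = 6

   1) LOAD T0:  M=1  r_T0=1
   2) CAS  T0:  M=2  r_T0=1 ✓
   3) LOAD T1:  M=2  r_T1=2
   4) CAS  T1:  M=3  r_T1=2 ✓
   5) LOAD T1:  M=3  r_T1=3
   6) LOAD T0:  M=3  r_T0=3
   7) CAS  T1:  M=4  r_T1=3 ✓
   8) CAS  T0:  M=4  r_T0=3 ✗
   9) LOAD T0:  M=4  r_T0=4
  10) CAS  T0:  M=5  r_T0=4 ✓
  11) LOAD T0:  M=5  r_T0=5
  12) CAS  T0:  M=6  r_T0=5 ✓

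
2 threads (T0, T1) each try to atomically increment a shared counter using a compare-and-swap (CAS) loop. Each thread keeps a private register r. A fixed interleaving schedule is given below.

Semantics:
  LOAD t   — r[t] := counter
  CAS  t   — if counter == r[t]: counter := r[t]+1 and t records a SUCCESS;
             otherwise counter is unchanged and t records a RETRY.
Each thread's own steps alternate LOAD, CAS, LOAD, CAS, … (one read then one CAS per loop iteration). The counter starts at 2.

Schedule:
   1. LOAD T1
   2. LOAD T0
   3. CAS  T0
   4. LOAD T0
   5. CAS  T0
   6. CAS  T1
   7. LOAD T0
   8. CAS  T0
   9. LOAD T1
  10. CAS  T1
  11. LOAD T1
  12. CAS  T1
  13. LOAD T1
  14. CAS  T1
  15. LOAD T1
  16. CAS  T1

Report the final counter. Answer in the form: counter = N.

counter = 9

step 1: T1 LOAD ⇒ load; ctr=2 reg=2
step 2: T0 LOAD ⇒ load; ctr=2 reg=2
step 3: T0 CAS ⇒ ok; ctr=3 reg=2
step 4: T0 LOAD ⇒ load; ctr=3 reg=3
step 5: T0 CAS ⇒ ok; ctr=4 reg=3
step 6: T1 CAS ⇒ retry; ctr=4 reg=2
step 7: T0 LOAD ⇒ load; ctr=4 reg=4
step 8: T0 CAS ⇒ ok; ctr=5 reg=4
step 9: T1 LOAD ⇒ load; ctr=5 reg=5
step 10: T1 CAS ⇒ ok; ctr=6 reg=5
step 11: T1 LOAD ⇒ load; ctr=6 reg=6
step 12: T1 CAS ⇒ ok; ctr=7 reg=6
step 13: T1 LOAD ⇒ load; ctr=7 reg=7
step 14: T1 CAS ⇒ ok; ctr=8 reg=7
step 15: T1 LOAD ⇒ load; ctr=8 reg=8
step 16: T1 CAS ⇒ ok; ctr=9 reg=8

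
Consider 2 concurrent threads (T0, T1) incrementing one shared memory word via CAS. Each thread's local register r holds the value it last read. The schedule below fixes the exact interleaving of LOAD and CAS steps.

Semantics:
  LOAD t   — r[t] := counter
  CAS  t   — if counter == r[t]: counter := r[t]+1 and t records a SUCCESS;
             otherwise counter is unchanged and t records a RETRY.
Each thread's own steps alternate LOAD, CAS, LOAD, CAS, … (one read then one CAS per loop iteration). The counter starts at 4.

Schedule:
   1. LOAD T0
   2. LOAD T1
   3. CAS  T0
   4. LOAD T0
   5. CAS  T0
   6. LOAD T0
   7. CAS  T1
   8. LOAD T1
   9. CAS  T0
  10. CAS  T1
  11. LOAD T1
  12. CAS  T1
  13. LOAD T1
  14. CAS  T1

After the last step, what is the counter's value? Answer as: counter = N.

counter = 9

#1 T0 reads 4
#2 T1 reads 4
#3 T0 CAS(4→5) writes; counter now 5
#4 T0 reads 5
#5 T0 CAS(5→6) writes; counter now 6
#6 T0 reads 6
#7 T1 CAS(4→5) fails; counter now 6
#8 T1 reads 6
#9 T0 CAS(6→7) writes; counter now 7
#10 T1 CAS(6→7) fails; counter now 7
#11 T1 reads 7
#12 T1 CAS(7→8) writes; counter now 8
#13 T1 reads 8
#14 T1 CAS(8→9) writes; counter now 9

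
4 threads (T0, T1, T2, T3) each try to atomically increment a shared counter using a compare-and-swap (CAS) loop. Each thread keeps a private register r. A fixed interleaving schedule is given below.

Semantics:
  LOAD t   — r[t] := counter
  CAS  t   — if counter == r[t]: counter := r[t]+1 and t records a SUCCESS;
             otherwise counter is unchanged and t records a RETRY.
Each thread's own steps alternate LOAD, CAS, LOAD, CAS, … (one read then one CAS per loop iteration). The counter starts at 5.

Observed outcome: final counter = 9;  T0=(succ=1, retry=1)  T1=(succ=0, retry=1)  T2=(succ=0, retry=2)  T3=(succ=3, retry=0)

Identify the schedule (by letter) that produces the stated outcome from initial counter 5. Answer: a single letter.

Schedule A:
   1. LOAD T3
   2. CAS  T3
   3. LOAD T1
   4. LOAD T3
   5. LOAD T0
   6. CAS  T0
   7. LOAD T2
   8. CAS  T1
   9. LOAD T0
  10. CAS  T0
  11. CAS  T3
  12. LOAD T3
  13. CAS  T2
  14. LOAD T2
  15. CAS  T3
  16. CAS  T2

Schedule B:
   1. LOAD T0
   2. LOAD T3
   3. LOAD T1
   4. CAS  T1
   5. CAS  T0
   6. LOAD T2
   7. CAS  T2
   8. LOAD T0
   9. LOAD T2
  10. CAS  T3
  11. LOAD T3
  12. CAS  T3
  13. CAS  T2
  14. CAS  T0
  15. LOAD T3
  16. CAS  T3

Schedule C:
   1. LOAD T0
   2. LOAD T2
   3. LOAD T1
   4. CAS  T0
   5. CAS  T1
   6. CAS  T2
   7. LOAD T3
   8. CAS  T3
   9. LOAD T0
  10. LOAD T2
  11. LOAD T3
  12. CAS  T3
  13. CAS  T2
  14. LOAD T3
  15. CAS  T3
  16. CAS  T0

C

Run C:
#1 T0 reads 5
#2 T2 reads 5
#3 T1 reads 5
#4 T0 CAS(5→6) writes; counter now 6
#5 T1 CAS(5→6) fails; counter now 6
#6 T2 CAS(5→6) fails; counter now 6
#7 T3 reads 6
#8 T3 CAS(6→7) writes; counter now 7
#9 T0 reads 7
#10 T2 reads 7
#11 T3 reads 7
#12 T3 CAS(7→8) writes; counter now 8
#13 T2 CAS(7→8) fails; counter now 8
#14 T3 reads 8
#15 T3 CAS(8→9) writes; counter now 9
#16 T0 CAS(7→8) fails; counter now 9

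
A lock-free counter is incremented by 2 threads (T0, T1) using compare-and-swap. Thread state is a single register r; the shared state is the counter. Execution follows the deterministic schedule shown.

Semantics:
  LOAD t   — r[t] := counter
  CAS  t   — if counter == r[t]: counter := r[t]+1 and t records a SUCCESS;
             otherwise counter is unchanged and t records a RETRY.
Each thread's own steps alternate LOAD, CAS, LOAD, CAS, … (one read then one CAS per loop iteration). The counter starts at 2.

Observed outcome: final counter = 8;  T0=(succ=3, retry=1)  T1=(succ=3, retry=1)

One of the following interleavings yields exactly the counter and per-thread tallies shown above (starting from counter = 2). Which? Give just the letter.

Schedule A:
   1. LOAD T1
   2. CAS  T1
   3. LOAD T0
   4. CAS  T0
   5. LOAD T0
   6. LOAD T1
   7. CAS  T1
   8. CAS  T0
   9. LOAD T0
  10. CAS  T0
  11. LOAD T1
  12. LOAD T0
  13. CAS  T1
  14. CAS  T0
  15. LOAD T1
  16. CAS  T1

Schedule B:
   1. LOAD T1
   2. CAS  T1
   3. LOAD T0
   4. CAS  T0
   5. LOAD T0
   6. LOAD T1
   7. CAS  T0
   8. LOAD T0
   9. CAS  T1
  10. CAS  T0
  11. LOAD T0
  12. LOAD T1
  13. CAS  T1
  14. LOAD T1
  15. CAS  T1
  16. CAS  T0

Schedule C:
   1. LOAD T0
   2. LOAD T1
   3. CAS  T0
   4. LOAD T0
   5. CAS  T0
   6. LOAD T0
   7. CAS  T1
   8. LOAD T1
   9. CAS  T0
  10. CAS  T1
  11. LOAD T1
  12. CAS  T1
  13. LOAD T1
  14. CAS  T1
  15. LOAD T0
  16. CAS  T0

B

Tracing schedule B:
1. LOAD T1 → mem=2 r[T1]=2 [LOAD]
2. CAS T1 → mem=3 r[T1]=2 [OK]
3. LOAD T0 → mem=3 r[T0]=3 [LOAD]
4. CAS T0 → mem=4 r[T0]=3 [OK]
5. LOAD T0 → mem=4 r[T0]=4 [LOAD]
6. LOAD T1 → mem=4 r[T1]=4 [LOAD]
7. CAS T0 → mem=5 r[T0]=4 [OK]
8. LOAD T0 → mem=5 r[T0]=5 [LOAD]
9. CAS T1 → mem=5 r[T1]=4 [RETRY]
10. CAS T0 → mem=6 r[T0]=5 [OK]
11. LOAD T0 → mem=6 r[T0]=6 [LOAD]
12. LOAD T1 → mem=6 r[T1]=6 [LOAD]
13. CAS T1 → mem=7 r[T1]=6 [OK]
14. LOAD T1 → mem=7 r[T1]=7 [LOAD]
15. CAS T1 → mem=8 r[T1]=7 [OK]
16. CAS T0 → mem=8 r[T0]=6 [RETRY]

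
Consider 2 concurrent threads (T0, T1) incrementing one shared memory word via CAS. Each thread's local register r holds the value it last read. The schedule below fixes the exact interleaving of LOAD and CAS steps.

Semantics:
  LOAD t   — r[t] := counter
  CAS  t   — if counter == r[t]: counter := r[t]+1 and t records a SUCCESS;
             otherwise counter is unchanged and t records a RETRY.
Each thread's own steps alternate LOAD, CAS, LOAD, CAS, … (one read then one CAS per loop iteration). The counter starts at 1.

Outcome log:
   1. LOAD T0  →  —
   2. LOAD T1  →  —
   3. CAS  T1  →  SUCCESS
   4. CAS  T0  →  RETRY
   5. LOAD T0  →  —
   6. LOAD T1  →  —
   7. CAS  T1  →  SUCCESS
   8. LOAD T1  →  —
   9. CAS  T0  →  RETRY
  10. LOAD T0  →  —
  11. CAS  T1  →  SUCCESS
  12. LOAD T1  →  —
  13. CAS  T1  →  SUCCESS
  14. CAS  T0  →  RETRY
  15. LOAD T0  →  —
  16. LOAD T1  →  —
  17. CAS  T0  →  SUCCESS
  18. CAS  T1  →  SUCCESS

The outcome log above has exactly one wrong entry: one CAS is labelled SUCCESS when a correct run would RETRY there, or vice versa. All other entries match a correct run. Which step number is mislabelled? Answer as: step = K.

step = 18

Reference trace:
step 1: T0 LOAD ⇒ load; ctr=1 reg=1
step 2: T1 LOAD ⇒ load; ctr=1 reg=1
step 3: T1 CAS ⇒ ok; ctr=2 reg=1
step 4: T0 CAS ⇒ retry; ctr=2 reg=1
step 5: T0 LOAD ⇒ load; ctr=2 reg=2
step 6: T1 LOAD ⇒ load; ctr=2 reg=2
step 7: T1 CAS ⇒ ok; ctr=3 reg=2
step 8: T1 LOAD ⇒ load; ctr=3 reg=3
step 9: T0 CAS ⇒ retry; ctr=3 reg=2
step 10: T0 LOAD ⇒ load; ctr=3 reg=3
step 11: T1 CAS ⇒ ok; ctr=4 reg=3
step 12: T1 LOAD ⇒ load; ctr=4 reg=4
step 13: T1 CAS ⇒ ok; ctr=5 reg=4
step 14: T0 CAS ⇒ retry; ctr=5 reg=3
step 15: T0 LOAD ⇒ load; ctr=5 reg=5
step 16: T1 LOAD ⇒ load; ctr=5 reg=5
step 17: T0 CAS ⇒ ok; ctr=6 reg=5
step 18: T1 CAS ⇒ retry; ctr=6 reg=5
Mismatch at 18.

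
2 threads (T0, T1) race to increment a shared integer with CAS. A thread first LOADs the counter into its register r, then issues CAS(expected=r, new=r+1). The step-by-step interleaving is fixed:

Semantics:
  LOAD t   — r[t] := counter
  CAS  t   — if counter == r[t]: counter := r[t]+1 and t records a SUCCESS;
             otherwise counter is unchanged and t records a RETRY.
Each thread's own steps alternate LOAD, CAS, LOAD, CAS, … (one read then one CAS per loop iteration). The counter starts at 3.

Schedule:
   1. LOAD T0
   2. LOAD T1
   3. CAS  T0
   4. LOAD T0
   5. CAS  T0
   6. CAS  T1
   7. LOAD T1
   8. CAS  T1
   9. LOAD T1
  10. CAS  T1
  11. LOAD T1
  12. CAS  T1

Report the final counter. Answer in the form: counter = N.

counter = 8

T0 LOAD — after: cnt=3, r=3 — load
T1 LOAD — after: cnt=3, r=3 — load
T0 CAS — after: cnt=4, r=3 — ok
T0 LOAD — after: cnt=4, r=4 — load
T0 CAS — after: cnt=5, r=4 — ok
T1 CAS — after: cnt=5, r=3 — retry
T1 LOAD — after: cnt=5, r=5 — load
T1 CAS — after: cnt=6, r=5 — ok
T1 LOAD — after: cnt=6, r=6 — load
T1 CAS — after: cnt=7, r=6 — ok
T1 LOAD — after: cnt=7, r=7 — load
T1 CAS — after: cnt=8, r=7 — ok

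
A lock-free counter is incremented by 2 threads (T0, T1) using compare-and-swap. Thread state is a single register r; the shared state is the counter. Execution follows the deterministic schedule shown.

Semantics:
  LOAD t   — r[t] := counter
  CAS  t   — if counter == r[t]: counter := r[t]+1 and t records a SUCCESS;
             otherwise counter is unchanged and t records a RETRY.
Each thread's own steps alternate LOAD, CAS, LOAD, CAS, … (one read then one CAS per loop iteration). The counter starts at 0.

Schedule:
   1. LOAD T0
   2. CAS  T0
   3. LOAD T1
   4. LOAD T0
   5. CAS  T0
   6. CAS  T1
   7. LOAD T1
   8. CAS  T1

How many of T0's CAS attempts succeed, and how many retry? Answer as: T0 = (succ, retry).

T0 = (2, 0)

   1) LOAD T0:  M=0  r_T0=0
   2) CAS  T0:  M=1  r_T0=0 ✓
   3) LOAD T1:  M=1  r_T1=1
   4) LOAD T0:  M=1  r_T0=1
   5) CAS  T0:  M=2  r_T0=1 ✓
   6) CAS  T1:  M=2  r_T1=1 ✗
   7) LOAD T1:  M=2  r_T1=2
   8) CAS  T1:  M=3  r_T1=2 ✓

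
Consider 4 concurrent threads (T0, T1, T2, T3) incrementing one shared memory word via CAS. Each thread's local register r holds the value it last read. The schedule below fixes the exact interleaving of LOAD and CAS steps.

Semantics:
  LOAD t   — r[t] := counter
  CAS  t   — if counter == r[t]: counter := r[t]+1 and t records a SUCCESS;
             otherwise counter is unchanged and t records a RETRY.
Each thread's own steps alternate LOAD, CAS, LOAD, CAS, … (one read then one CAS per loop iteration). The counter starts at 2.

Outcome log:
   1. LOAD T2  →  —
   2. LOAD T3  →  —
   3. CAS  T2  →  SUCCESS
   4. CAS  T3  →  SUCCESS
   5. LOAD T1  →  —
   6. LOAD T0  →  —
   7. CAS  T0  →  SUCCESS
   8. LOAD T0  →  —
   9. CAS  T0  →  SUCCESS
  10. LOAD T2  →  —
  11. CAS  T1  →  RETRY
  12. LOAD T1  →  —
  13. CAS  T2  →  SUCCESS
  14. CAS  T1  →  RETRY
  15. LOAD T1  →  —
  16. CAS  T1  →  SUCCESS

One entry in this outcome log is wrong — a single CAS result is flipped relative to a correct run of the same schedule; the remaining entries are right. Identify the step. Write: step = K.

Correct run:
1. LOAD T2 → mem=2 r[T2]=2 [LOAD]
2. LOAD T3 → mem=2 r[T3]=2 [LOAD]
3. CAS T2 → mem=3 r[T2]=2 [OK]
4. CAS T3 → mem=3 r[T3]=2 [RETRY]
5. LOAD T1 → mem=3 r[T1]=3 [LOAD]
6. LOAD T0 → mem=3 r[T0]=3 [LOAD]
7. CAS T0 → mem=4 r[T0]=3 [OK]
8. LOAD T0 → mem=4 r[T0]=4 [LOAD]
9. CAS T0 → mem=5 r[T0]=4 [OK]
10. LOAD T2 → mem=5 r[T2]=5 [LOAD]
11. CAS T1 → mem=5 r[T1]=3 [RETRY]
12. LOAD T1 → mem=5 r[T1]=5 [LOAD]
13. CAS T2 → mem=6 r[T2]=5 [OK]
14. CAS T1 → mem=6 r[T1]=5 [RETRY]
15. LOAD T1 → mem=6 r[T1]=6 [LOAD]
16. CAS T1 → mem=7 r[T1]=6 [OK]
Log disagrees first at step 4.

step = 4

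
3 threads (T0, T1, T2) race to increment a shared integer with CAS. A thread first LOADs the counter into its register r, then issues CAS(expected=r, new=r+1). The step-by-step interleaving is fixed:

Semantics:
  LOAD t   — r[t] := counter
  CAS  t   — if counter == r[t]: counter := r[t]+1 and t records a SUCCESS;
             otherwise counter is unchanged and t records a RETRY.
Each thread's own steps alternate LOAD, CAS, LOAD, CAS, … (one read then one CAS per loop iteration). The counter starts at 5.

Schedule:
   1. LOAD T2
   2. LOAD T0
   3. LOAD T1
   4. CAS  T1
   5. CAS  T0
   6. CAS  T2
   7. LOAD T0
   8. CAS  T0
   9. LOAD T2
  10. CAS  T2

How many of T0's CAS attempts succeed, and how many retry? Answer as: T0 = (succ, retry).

T0 = (1, 1)

step 1: T2 LOAD ⇒ load; ctr=5 reg=5
step 2: T0 LOAD ⇒ load; ctr=5 reg=5
step 3: T1 LOAD ⇒ load; ctr=5 reg=5
step 4: T1 CAS ⇒ ok; ctr=6 reg=5
step 5: T0 CAS ⇒ retry; ctr=6 reg=5
step 6: T2 CAS ⇒ retry; ctr=6 reg=5
step 7: T0 LOAD ⇒ load; ctr=6 reg=6
step 8: T0 CAS ⇒ ok; ctr=7 reg=6
step 9: T2 LOAD ⇒ load; ctr=7 reg=7
step 10: T2 CAS ⇒ ok; ctr=8 reg=7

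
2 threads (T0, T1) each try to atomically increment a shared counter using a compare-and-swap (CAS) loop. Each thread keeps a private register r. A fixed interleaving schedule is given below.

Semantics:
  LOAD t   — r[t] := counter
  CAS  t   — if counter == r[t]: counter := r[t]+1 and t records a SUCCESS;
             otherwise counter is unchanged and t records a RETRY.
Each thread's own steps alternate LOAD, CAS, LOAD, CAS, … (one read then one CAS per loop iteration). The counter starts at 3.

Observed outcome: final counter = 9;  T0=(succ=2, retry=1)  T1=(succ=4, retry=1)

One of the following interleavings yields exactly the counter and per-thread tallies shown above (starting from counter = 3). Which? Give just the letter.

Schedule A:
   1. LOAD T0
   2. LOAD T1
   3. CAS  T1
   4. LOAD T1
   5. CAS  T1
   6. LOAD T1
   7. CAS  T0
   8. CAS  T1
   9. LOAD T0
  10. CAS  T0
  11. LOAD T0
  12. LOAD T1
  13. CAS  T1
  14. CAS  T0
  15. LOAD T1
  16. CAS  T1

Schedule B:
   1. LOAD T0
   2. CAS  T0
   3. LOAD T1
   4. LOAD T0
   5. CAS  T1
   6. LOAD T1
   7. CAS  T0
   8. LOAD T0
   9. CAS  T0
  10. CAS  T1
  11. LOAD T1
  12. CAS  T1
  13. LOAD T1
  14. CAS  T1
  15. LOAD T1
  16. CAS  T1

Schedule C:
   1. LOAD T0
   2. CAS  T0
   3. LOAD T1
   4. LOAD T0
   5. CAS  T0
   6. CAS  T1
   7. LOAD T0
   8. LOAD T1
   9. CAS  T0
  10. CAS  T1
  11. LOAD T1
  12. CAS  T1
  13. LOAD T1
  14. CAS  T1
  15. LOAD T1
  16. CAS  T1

Simulating candidate B:
1. LOAD T0 → mem=3 r[T0]=3 [LOAD]
2. CAS T0 → mem=4 r[T0]=3 [OK]
3. LOAD T1 → mem=4 r[T1]=4 [LOAD]
4. LOAD T0 → mem=4 r[T0]=4 [LOAD]
5. CAS T1 → mem=5 r[T1]=4 [OK]
6. LOAD T1 → mem=5 r[T1]=5 [LOAD]
7. CAS T0 → mem=5 r[T0]=4 [RETRY]
8. LOAD T0 → mem=5 r[T0]=5 [LOAD]
9. CAS T0 → mem=6 r[T0]=5 [OK]
10. CAS T1 → mem=6 r[T1]=5 [RETRY]
11. LOAD T1 → mem=6 r[T1]=6 [LOAD]
12. CAS T1 → mem=7 r[T1]=6 [OK]
13. LOAD T1 → mem=7 r[T1]=7 [LOAD]
14. CAS T1 → mem=8 r[T1]=7 [OK]
15. LOAD T1 → mem=8 r[T1]=8 [LOAD]
16. CAS T1 → mem=9 r[T1]=8 [OK]

B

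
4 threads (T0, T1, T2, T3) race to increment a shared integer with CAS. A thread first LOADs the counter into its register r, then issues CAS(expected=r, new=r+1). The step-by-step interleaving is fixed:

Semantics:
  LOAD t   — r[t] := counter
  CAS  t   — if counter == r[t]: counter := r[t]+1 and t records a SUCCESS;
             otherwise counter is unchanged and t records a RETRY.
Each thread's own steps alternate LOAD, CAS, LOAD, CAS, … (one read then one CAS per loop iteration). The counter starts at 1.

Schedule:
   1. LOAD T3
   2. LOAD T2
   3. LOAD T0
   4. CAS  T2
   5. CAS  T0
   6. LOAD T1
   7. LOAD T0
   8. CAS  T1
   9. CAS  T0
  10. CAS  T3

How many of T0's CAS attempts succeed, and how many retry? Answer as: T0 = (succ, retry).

T0 = (0, 2)

#1 T3 reads 1
#2 T2 reads 1
#3 T0 reads 1
#4 T2 CAS(1→2) writes; counter now 2
#5 T0 CAS(1→2) fails; counter now 2
#6 T1 reads 2
#7 T0 reads 2
#8 T1 CAS(2→3) writes; counter now 3
#9 T0 CAS(2→3) fails; counter now 3
#10 T3 CAS(1→2) fails; counter now 3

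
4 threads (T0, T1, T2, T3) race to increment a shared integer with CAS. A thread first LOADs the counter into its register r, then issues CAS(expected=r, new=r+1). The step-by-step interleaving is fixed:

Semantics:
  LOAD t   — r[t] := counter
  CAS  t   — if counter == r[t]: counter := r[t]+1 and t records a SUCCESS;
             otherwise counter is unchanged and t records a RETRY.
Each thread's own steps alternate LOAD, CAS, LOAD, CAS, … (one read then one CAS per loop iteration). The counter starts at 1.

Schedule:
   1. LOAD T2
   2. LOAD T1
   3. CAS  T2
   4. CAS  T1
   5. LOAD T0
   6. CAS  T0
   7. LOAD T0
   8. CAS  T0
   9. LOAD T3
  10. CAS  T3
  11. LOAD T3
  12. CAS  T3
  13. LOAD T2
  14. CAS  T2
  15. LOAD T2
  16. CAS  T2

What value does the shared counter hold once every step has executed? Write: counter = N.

T2 LOAD — after: cnt=1, r=1 — load
T1 LOAD — after: cnt=1, r=1 — load
T2 CAS — after: cnt=2, r=1 — ok
T1 CAS — after: cnt=2, r=1 — retry
T0 LOAD — after: cnt=2, r=2 — load
T0 CAS — after: cnt=3, r=2 — ok
T0 LOAD — after: cnt=3, r=3 — load
T0 CAS — after: cnt=4, r=3 — ok
T3 LOAD — after: cnt=4, r=4 — load
T3 CAS — after: cnt=5, r=4 — ok
T3 LOAD — after: cnt=5, r=5 — load
T3 CAS — after: cnt=6, r=5 — ok
T2 LOAD — after: cnt=6, r=6 — load
T2 CAS — after: cnt=7, r=6 — ok
T2 LOAD — after: cnt=7, r=7 — load
T2 CAS — after: cnt=8, r=7 — ok

counter = 8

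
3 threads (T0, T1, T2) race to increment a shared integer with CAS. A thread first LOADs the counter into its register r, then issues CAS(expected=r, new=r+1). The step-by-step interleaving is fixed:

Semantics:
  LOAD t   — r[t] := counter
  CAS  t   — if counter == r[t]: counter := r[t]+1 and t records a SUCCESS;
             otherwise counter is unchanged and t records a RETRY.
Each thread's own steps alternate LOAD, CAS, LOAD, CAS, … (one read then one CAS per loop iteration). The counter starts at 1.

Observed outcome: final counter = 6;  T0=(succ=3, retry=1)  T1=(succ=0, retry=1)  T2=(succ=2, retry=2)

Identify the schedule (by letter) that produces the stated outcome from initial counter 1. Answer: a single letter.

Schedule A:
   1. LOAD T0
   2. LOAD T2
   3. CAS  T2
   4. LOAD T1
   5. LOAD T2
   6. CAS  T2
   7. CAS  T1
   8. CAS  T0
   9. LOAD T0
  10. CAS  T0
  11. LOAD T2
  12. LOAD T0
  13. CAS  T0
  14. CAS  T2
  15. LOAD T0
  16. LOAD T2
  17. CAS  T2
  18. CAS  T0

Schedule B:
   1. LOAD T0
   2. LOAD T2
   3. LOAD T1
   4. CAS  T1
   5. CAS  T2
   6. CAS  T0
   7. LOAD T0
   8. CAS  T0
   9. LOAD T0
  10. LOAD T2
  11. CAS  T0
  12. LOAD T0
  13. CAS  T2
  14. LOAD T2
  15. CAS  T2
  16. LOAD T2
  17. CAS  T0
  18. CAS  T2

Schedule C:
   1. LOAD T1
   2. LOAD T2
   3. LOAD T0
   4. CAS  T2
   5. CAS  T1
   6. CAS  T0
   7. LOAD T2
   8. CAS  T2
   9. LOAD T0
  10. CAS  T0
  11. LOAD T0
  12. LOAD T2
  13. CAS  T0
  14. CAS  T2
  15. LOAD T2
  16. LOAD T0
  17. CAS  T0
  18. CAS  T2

C

Run C:
[1] T1.load  rd  (counter 1, T1.r 1)
[2] T2.load  rd  (counter 1, T2.r 1)
[3] T0.load  rd  (counter 1, T0.r 1)
[4] T2.cas  hit  (counter 2, T2.r 1)
[5] T1.cas  miss  (counter 2, T1.r 1)
[6] T0.cas  miss  (counter 2, T0.r 1)
[7] T2.load  rd  (counter 2, T2.r 2)
[8] T2.cas  hit  (counter 3, T2.r 2)
[9] T0.load  rd  (counter 3, T0.r 3)
[10] T0.cas  hit  (counter 4, T0.r 3)
[11] T0.load  rd  (counter 4, T0.r 4)
[12] T2.load  rd  (counter 4, T2.r 4)
[13] T0.cas  hit  (counter 5, T0.r 4)
[14] T2.cas  miss  (counter 5, T2.r 4)
[15] T2.load  rd  (counter 5, T2.r 5)
[16] T0.load  rd  (counter 5, T0.r 5)
[17] T0.cas  hit  (counter 6, T0.r 5)
[18] T2.cas  miss  (counter 6, T2.r 5)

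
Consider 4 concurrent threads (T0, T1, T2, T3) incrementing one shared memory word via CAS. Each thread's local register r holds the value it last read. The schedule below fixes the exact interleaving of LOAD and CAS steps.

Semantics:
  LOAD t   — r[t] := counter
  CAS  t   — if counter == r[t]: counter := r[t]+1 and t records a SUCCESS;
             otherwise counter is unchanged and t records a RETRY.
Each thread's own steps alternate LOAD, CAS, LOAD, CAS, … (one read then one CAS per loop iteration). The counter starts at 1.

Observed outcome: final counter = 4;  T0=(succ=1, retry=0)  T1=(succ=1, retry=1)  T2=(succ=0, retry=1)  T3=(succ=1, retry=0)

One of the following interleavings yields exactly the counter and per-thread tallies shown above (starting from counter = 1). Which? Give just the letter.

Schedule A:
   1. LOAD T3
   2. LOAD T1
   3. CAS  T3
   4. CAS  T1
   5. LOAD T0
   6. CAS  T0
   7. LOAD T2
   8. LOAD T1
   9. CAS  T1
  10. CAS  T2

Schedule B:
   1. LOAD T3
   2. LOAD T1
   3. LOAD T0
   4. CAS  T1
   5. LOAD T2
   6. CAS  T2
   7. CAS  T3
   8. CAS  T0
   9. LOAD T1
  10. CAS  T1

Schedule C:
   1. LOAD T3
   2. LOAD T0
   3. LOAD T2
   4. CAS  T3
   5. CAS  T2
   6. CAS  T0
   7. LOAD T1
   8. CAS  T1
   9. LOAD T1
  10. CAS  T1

A

Run A:
T3 LOAD — after: cnt=1, r=1 — load
T1 LOAD — after: cnt=1, r=1 — load
T3 CAS — after: cnt=2, r=1 — ok
T1 CAS — after: cnt=2, r=1 — retry
T0 LOAD — after: cnt=2, r=2 — load
T0 CAS — after: cnt=3, r=2 — ok
T2 LOAD — after: cnt=3, r=3 — load
T1 LOAD — after: cnt=3, r=3 — load
T1 CAS — after: cnt=4, r=3 — ok
T2 CAS — after: cnt=4, r=3 — retry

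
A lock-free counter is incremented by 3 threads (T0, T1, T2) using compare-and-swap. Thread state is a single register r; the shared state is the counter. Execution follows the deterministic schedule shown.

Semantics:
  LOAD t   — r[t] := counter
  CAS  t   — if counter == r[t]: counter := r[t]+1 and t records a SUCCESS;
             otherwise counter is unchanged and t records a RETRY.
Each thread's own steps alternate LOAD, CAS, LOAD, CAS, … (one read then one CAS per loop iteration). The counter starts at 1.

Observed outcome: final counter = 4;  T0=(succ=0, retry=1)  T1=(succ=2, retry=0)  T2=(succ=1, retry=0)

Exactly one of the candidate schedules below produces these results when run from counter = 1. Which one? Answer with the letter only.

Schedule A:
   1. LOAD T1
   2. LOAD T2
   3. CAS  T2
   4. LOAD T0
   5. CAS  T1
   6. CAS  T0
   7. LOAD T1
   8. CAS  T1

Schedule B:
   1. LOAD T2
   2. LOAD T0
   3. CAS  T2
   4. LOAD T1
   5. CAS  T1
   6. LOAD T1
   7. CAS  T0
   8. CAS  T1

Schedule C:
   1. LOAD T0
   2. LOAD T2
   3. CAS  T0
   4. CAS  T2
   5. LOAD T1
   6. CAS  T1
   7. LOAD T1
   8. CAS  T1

B

Simulating candidate B:
[1] T2.load  rd  (counter 1, T2.r 1)
[2] T0.load  rd  (counter 1, T0.r 1)
[3] T2.cas  hit  (counter 2, T2.r 1)
[4] T1.load  rd  (counter 2, T1.r 2)
[5] T1.cas  hit  (counter 3, T1.r 2)
[6] T1.load  rd  (counter 3, T1.r 3)
[7] T0.cas  miss  (counter 3, T0.r 1)
[8] T1.cas  hit  (counter 4, T1.r 3)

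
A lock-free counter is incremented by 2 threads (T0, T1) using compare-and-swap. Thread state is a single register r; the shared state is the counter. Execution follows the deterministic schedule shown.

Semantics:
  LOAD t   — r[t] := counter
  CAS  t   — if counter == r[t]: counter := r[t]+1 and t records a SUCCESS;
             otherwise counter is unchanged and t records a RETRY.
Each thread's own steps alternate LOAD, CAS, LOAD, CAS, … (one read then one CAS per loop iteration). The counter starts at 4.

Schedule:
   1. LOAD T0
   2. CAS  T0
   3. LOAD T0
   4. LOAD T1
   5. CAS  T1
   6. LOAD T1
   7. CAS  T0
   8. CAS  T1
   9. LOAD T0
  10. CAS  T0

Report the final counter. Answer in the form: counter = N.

counter = 8

   1) LOAD T0:  M=4  r_T0=4
   2) CAS  T0:  M=5  r_T0=4 ✓
   3) LOAD T0:  M=5  r_T0=5
   4) LOAD T1:  M=5  r_T1=5
   5) CAS  T1:  M=6  r_T1=5 ✓
   6) LOAD T1:  M=6  r_T1=6
   7) CAS  T0:  M=6  r_T0=5 ✗
   8) CAS  T1:  M=7  r_T1=6 ✓
   9) LOAD T0:  M=7  r_T0=7
  10) CAS  T0:  M=8  r_T0=7 ✓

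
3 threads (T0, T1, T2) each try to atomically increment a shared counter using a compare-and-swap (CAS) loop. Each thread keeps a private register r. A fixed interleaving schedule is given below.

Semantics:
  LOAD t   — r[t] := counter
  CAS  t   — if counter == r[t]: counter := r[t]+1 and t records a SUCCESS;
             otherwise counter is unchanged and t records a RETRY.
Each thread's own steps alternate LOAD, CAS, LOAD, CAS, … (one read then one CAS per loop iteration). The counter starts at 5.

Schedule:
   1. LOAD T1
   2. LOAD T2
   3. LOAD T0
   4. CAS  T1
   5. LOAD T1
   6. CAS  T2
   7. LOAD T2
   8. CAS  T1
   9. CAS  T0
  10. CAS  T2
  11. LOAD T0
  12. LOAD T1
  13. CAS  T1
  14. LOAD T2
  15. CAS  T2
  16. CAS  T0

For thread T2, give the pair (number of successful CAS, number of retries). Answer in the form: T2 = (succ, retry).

T2 = (1, 2)

step 1: T1 LOAD ⇒ load; ctr=5 reg=5
step 2: T2 LOAD ⇒ load; ctr=5 reg=5
step 3: T0 LOAD ⇒ load; ctr=5 reg=5
step 4: T1 CAS ⇒ ok; ctr=6 reg=5
step 5: T1 LOAD ⇒ load; ctr=6 reg=6
step 6: T2 CAS ⇒ retry; ctr=6 reg=5
step 7: T2 LOAD ⇒ load; ctr=6 reg=6
step 8: T1 CAS ⇒ ok; ctr=7 reg=6
step 9: T0 CAS ⇒ retry; ctr=7 reg=5
step 10: T2 CAS ⇒ retry; ctr=7 reg=6
step 11: T0 LOAD ⇒ load; ctr=7 reg=7
step 12: T1 LOAD ⇒ load; ctr=7 reg=7
step 13: T1 CAS ⇒ ok; ctr=8 reg=7
step 14: T2 LOAD ⇒ load; ctr=8 reg=8
step 15: T2 CAS ⇒ ok; ctr=9 reg=8
step 16: T0 CAS ⇒ retry; ctr=9 reg=7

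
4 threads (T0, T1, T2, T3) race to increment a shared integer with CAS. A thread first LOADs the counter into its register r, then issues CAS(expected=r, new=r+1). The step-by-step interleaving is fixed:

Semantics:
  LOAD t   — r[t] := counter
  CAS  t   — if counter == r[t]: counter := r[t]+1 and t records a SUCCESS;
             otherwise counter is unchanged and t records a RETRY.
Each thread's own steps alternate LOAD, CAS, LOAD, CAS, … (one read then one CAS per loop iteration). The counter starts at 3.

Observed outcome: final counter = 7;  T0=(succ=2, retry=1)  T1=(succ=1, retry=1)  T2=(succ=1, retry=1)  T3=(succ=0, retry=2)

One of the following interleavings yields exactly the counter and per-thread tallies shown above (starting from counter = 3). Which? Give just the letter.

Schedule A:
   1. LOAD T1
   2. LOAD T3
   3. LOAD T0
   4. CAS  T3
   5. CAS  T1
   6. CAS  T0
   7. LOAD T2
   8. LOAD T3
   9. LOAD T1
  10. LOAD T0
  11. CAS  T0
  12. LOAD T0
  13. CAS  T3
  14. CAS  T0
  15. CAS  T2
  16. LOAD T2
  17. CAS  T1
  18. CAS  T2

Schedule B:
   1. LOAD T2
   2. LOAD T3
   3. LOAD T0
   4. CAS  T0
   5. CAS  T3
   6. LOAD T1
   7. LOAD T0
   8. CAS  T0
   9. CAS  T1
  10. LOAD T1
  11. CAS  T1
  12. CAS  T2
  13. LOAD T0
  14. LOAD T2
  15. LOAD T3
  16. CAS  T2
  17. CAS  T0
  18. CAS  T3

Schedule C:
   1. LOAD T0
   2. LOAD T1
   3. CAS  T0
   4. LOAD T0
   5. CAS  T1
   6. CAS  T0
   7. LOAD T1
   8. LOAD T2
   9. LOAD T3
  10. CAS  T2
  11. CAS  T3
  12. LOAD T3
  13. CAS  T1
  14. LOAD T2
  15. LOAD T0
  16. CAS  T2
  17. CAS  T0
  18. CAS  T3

Run B:
T2 LOAD — after: cnt=3, r=3 — load
T3 LOAD — after: cnt=3, r=3 — load
T0 LOAD — after: cnt=3, r=3 — load
T0 CAS — after: cnt=4, r=3 — ok
T3 CAS — after: cnt=4, r=3 — retry
T1 LOAD — after: cnt=4, r=4 — load
T0 LOAD — after: cnt=4, r=4 — load
T0 CAS — after: cnt=5, r=4 — ok
T1 CAS — after: cnt=5, r=4 — retry
T1 LOAD — after: cnt=5, r=5 — load
T1 CAS — after: cnt=6, r=5 — ok
T2 CAS — after: cnt=6, r=3 — retry
T0 LOAD — after: cnt=6, r=6 — load
T2 LOAD — after: cnt=6, r=6 — load
T3 LOAD — after: cnt=6, r=6 — load
T2 CAS — after: cnt=7, r=6 — ok
T0 CAS — after: cnt=7, r=6 — retry
T3 CAS — after: cnt=7, r=6 — retry

B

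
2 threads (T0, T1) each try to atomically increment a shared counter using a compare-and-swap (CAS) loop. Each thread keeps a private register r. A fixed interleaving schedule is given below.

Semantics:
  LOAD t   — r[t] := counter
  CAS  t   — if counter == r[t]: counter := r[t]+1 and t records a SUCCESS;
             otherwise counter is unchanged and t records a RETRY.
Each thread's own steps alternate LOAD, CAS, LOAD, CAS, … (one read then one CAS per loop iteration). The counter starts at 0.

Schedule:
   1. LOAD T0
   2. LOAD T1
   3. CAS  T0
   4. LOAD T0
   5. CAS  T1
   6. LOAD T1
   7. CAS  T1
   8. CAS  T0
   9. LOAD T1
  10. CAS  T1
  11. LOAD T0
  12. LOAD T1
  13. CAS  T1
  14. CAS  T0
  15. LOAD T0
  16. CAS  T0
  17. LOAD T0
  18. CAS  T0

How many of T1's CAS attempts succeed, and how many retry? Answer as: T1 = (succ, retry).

#1 T0 reads 0
#2 T1 reads 0
#3 T0 CAS(0→1) writes; counter now 1
#4 T0 reads 1
#5 T1 CAS(0→1) fails; counter now 1
#6 T1 reads 1
#7 T1 CAS(1→2) writes; counter now 2
#8 T0 CAS(1→2) fails; counter now 2
#9 T1 reads 2
#10 T1 CAS(2→3) writes; counter now 3
#11 T0 reads 3
#12 T1 reads 3
#13 T1 CAS(3→4) writes; counter now 4
#14 T0 CAS(3→4) fails; counter now 4
#15 T0 reads 4
#16 T0 CAS(4→5) writes; counter now 5
#17 T0 reads 5
#18 T0 CAS(5→6) writes; counter now 6

T1 = (3, 1)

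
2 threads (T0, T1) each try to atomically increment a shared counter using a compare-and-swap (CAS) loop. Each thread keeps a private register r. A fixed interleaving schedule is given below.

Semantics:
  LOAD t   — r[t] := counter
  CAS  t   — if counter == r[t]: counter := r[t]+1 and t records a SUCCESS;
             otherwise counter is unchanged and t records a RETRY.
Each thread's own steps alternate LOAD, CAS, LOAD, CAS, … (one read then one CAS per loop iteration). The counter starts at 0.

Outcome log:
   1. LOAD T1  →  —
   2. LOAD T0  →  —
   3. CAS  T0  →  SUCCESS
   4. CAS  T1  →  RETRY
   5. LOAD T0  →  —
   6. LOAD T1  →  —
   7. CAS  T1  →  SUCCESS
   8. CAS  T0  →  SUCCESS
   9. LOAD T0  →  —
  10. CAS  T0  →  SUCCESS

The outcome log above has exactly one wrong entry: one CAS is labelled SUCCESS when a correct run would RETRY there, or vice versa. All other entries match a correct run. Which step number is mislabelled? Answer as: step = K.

Re-executing:
#1 T1 reads 0
#2 T0 reads 0
#3 T0 CAS(0→1) writes; counter now 1
#4 T1 CAS(0→1) fails; counter now 1
#5 T0 reads 1
#6 T1 reads 1
#7 T1 CAS(1→2) writes; counter now 2
#8 T0 CAS(1→2) fails; counter now 2
#9 T0 reads 2
#10 T0 CAS(2→3) writes; counter now 3
Log disagrees first at step 8.

step = 8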